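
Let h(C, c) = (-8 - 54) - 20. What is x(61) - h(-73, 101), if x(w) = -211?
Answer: -129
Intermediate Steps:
h(C, c) = -82 (h(C, c) = -62 - 20 = -82)
x(61) - h(-73, 101) = -211 - 1*(-82) = -211 + 82 = -129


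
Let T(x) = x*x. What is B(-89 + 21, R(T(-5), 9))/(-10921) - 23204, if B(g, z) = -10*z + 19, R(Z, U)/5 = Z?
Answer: -253409653/10921 ≈ -23204.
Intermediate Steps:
T(x) = x²
R(Z, U) = 5*Z
B(g, z) = 19 - 10*z
B(-89 + 21, R(T(-5), 9))/(-10921) - 23204 = (19 - 50*(-5)²)/(-10921) - 23204 = (19 - 50*25)*(-1/10921) - 23204 = (19 - 10*125)*(-1/10921) - 23204 = (19 - 1250)*(-1/10921) - 23204 = -1231*(-1/10921) - 23204 = 1231/10921 - 23204 = -253409653/10921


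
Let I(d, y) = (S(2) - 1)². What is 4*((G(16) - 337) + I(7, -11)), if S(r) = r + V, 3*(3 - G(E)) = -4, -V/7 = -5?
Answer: 11560/3 ≈ 3853.3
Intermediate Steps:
V = 35 (V = -7*(-5) = 35)
G(E) = 13/3 (G(E) = 3 - ⅓*(-4) = 3 + 4/3 = 13/3)
S(r) = 35 + r (S(r) = r + 35 = 35 + r)
I(d, y) = 1296 (I(d, y) = ((35 + 2) - 1)² = (37 - 1)² = 36² = 1296)
4*((G(16) - 337) + I(7, -11)) = 4*((13/3 - 337) + 1296) = 4*(-998/3 + 1296) = 4*(2890/3) = 11560/3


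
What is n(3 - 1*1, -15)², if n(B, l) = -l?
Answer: 225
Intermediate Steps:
n(3 - 1*1, -15)² = (-1*(-15))² = 15² = 225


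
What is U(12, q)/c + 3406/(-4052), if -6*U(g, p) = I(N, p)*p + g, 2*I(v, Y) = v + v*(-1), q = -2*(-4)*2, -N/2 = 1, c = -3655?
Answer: -6220413/7405030 ≈ -0.84002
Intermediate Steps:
N = -2 (N = -2*1 = -2)
q = 16 (q = 8*2 = 16)
I(v, Y) = 0 (I(v, Y) = (v + v*(-1))/2 = (v - v)/2 = (½)*0 = 0)
U(g, p) = -g/6 (U(g, p) = -(0*p + g)/6 = -(0 + g)/6 = -g/6)
U(12, q)/c + 3406/(-4052) = -⅙*12/(-3655) + 3406/(-4052) = -2*(-1/3655) + 3406*(-1/4052) = 2/3655 - 1703/2026 = -6220413/7405030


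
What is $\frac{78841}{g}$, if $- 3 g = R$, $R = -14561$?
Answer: $\frac{236523}{14561} \approx 16.244$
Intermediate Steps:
$g = \frac{14561}{3}$ ($g = \left(- \frac{1}{3}\right) \left(-14561\right) = \frac{14561}{3} \approx 4853.7$)
$\frac{78841}{g} = \frac{78841}{\frac{14561}{3}} = 78841 \cdot \frac{3}{14561} = \frac{236523}{14561}$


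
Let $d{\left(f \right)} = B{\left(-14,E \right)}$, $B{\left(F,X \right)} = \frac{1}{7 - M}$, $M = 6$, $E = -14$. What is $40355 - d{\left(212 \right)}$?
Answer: $40354$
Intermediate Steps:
$B{\left(F,X \right)} = 1$ ($B{\left(F,X \right)} = \frac{1}{7 - 6} = 1^{-1} = 1$)
$d{\left(f \right)} = 1$
$40355 - d{\left(212 \right)} = 40355 - 1 = 40354$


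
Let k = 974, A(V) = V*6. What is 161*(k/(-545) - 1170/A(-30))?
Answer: 827057/1090 ≈ 758.77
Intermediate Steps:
A(V) = 6*V
161*(k/(-545) - 1170/A(-30)) = 161*(974/(-545) - 1170/(6*(-30))) = 161*(974*(-1/545) - 1170/(-180)) = 161*(-974/545 - 1170*(-1/180)) = 161*(-974/545 + 13/2) = 161*(5137/1090) = 827057/1090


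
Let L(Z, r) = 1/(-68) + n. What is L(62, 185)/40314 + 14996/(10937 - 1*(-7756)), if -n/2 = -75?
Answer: 13766654833/17081364312 ≈ 0.80595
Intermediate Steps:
n = 150 (n = -2*(-75) = 150)
L(Z, r) = 10199/68 (L(Z, r) = 1/(-68) + 150 = -1/68 + 150 = 10199/68)
L(62, 185)/40314 + 14996/(10937 - 1*(-7756)) = (10199/68)/40314 + 14996/(10937 - 1*(-7756)) = (10199/68)*(1/40314) + 14996/(10937 + 7756) = 10199/2741352 + 14996/18693 = 13766654833/17081364312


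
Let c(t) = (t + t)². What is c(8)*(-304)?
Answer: -77824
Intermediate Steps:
c(t) = 4*t² (c(t) = (2*t)² = 4*t²)
c(8)*(-304) = (4*8²)*(-304) = (4*64)*(-304) = 256*(-304) = -77824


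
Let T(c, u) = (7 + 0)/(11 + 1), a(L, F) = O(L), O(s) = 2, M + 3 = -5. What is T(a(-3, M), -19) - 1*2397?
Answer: -28757/12 ≈ -2396.4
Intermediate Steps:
M = -8 (M = -3 - 5 = -8)
a(L, F) = 2
T(c, u) = 7/12
T(a(-3, M), -19) - 1*2397 = 7/12 - 1*2397 = 7/12 - 2397 = -28757/12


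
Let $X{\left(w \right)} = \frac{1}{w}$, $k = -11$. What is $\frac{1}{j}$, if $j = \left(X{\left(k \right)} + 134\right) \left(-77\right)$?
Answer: $- \frac{1}{10311} \approx -9.6984 \cdot 10^{-5}$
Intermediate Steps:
$j = -10311$ ($j = \left(\frac{1}{-11} + 134\right) \left(-77\right) = \left(- \frac{1}{11} + 134\right) \left(-77\right) = \frac{1473}{11} \left(-77\right) = -10311$)
$\frac{1}{j} = \frac{1}{-10311} = - \frac{1}{10311}$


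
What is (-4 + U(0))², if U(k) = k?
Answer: 16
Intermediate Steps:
(-4 + U(0))² = (-4 + 0)² = (-4)² = 16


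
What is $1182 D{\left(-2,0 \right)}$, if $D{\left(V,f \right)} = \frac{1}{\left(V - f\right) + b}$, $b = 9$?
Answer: $\frac{1182}{7} \approx 168.86$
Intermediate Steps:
$D{\left(V,f \right)} = \frac{1}{9 + V - f}$ ($D{\left(V,f \right)} = \frac{1}{\left(V - f\right) + 9} = \frac{1}{9 + V - f}$)
$1182 D{\left(-2,0 \right)} = \frac{1182}{9 - 2 - 0} = \frac{1182}{9 - 2 + 0} = \frac{1182}{7}$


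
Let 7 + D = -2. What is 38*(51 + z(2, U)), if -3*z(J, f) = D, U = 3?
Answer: 2052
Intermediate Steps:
D = -9 (D = -7 - 2 = -9)
z(J, f) = 3 (z(J, f) = -1/3*(-9) = 3)
38*(51 + z(2, U)) = 38*(51 + 3) = 38*54 = 2052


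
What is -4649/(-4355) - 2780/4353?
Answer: 8130197/18957315 ≈ 0.42887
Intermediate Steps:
-4649/(-4355) - 2780/4353 = -4649*(-1/4355) - 2780*1/4353 = 4649/4355 - 2780/4353 = 8130197/18957315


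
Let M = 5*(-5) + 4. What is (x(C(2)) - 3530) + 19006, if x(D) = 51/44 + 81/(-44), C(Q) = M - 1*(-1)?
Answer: 340457/22 ≈ 15475.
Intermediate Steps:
M = -21 (M = -25 + 4 = -21)
C(Q) = -20 (C(Q) = -21 - 1*(-1) = -21 + 1 = -20)
x(D) = -15/22 (x(D) = 51*(1/44) + 81*(-1/44) = 51/44 - 81/44 = -15/22)
(x(C(2)) - 3530) + 19006 = (-15/22 - 3530) + 19006 = -77675/22 + 19006 = 340457/22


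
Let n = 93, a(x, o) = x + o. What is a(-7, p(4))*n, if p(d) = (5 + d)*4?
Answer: 2697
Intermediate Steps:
p(d) = 20 + 4*d
a(x, o) = o + x
a(-7, p(4))*n = ((20 + 4*4) - 7)*93 = ((20 + 16) - 7)*93 = (36 - 7)*93 = 29*93 = 2697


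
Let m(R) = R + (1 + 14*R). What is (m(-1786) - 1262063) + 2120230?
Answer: 831378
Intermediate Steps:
m(R) = 1 + 15*R
(m(-1786) - 1262063) + 2120230 = ((1 + 15*(-1786)) - 1262063) + 2120230 = ((1 - 26790) - 1262063) + 2120230 = (-26789 - 1262063) + 2120230 = -1288852 + 2120230 = 831378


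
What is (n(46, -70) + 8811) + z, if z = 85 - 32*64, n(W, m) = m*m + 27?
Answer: 11775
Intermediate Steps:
n(W, m) = 27 + m² (n(W, m) = m² + 27 = 27 + m²)
z = -1963 (z = 85 - 2048 = -1963)
(n(46, -70) + 8811) + z = ((27 + (-70)²) + 8811) - 1963 = ((27 + 4900) + 8811) - 1963 = (4927 + 8811) - 1963 = 13738 - 1963 = 11775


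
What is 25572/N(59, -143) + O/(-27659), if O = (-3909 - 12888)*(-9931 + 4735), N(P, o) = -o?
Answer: -11773345368/3955237 ≈ -2976.6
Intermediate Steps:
O = 87277212 (O = -16797*(-5196) = 87277212)
25572/N(59, -143) + O/(-27659) = 25572/((-1*(-143))) + 87277212/(-27659) = 25572/143 + 87277212*(-1/27659) = 25572*(1/143) - 87277212/27659 = 25572/143 - 87277212/27659 = -11773345368/3955237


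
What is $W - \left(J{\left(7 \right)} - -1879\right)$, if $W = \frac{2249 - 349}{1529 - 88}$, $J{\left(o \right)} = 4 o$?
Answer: $- \frac{2746087}{1441} \approx -1905.7$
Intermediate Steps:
$W = \frac{1900}{1441} \approx 1.3185$
$W - \left(J{\left(7 \right)} - -1879\right) = \frac{1900}{1441} - \left(4 \cdot 7 - -1879\right) = \frac{1900}{1441} - \left(28 + 1879\right) = \frac{1900}{1441} - 1907 = - \frac{2746087}{1441}$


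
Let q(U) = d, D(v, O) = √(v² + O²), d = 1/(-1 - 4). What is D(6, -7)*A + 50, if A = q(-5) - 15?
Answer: 50 - 76*√85/5 ≈ -90.137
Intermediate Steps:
d = -⅕ (d = 1/(-5) = -⅕ ≈ -0.20000)
D(v, O) = √(O² + v²)
q(U) = -⅕
A = -76/5 (A = -⅕ - 15 = -76/5 ≈ -15.200)
D(6, -7)*A + 50 = √((-7)² + 6²)*(-76/5) + 50 = √(49 + 36)*(-76/5) + 50 = √85*(-76/5) + 50 = -76*√85/5 + 50 = 50 - 76*√85/5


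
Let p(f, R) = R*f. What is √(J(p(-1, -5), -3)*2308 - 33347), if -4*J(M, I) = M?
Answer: 2*I*√9058 ≈ 190.35*I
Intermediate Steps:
J(M, I) = -M/4
√(J(p(-1, -5), -3)*2308 - 33347) = √(-(-5)*(-1)/4*2308 - 33347) = √(-¼*5*2308 - 33347) = √(-5/4*2308 - 33347) = √(-2885 - 33347) = √(-36232) = 2*I*√9058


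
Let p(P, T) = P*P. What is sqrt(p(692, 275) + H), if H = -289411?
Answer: sqrt(189453) ≈ 435.26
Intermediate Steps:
p(P, T) = P**2
sqrt(p(692, 275) + H) = sqrt(692**2 - 289411) = sqrt(478864 - 289411) = sqrt(189453)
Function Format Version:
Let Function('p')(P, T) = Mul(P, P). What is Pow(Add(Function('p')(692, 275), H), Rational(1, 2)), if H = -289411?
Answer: Pow(189453, Rational(1, 2)) ≈ 435.26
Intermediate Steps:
Function('p')(P, T) = Pow(P, 2)
Pow(Add(Function('p')(692, 275), H), Rational(1, 2)) = Pow(Add(Pow(692, 2), -289411), Rational(1, 2)) = Pow(Add(478864, -289411), Rational(1, 2)) = Pow(189453, Rational(1, 2))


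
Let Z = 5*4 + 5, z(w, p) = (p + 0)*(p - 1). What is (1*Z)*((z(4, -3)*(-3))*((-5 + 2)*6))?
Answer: 16200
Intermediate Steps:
z(w, p) = p*(-1 + p)
Z = 25 (Z = 20 + 5 = 25)
(1*Z)*((z(4, -3)*(-3))*((-5 + 2)*6)) = (1*25)*((-3*(-1 - 3)*(-3))*((-5 + 2)*6)) = 25*((-3*(-4)*(-3))*(-3*6)) = 25*((12*(-3))*(-18)) = 25*(-36*(-18)) = 25*648 = 16200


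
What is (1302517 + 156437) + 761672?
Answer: 2220626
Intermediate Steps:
(1302517 + 156437) + 761672 = 1458954 + 761672 = 2220626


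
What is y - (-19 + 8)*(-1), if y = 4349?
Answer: 4338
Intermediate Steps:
y - (-19 + 8)*(-1) = 4349 - (-19 + 8)*(-1) = 4349 - (-11)*(-1) = 4349 - 1*11 = 4349 - 11 = 4338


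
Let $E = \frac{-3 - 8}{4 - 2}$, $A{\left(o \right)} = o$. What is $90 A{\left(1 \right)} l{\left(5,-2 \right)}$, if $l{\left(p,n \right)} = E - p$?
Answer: $-945$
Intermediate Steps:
$E = - \frac{11}{2}$ ($E = \frac{-3 - 8}{2} = \left(-3 - 8\right) \frac{1}{2} = \left(-11\right) \frac{1}{2} = - \frac{11}{2} \approx -5.5$)
$l{\left(p,n \right)} = - \frac{11}{2} - p$
$90 A{\left(1 \right)} l{\left(5,-2 \right)} = 90 \cdot 1 \left(- \frac{11}{2} - 5\right) = 90 \left(- \frac{11}{2} - 5\right) = 90 \left(- \frac{21}{2}\right) = -945$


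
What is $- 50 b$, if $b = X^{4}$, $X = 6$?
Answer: $-64800$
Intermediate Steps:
$b = 1296$ ($b = 6^{4} = 1296$)
$- 50 b = \left(-50\right) 1296 = -64800$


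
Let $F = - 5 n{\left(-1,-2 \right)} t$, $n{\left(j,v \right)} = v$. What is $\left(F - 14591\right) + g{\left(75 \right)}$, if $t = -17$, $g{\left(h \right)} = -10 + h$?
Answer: $-14696$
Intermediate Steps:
$F = -170$ ($F = \left(-5\right) \left(-2\right) \left(-17\right) = 10 \left(-17\right) = -170$)
$\left(F - 14591\right) + g{\left(75 \right)} = \left(-170 - 14591\right) + \left(-10 + 75\right) = -14761 + 65 = -14696$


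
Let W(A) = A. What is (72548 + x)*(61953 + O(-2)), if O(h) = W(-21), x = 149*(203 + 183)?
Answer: 8054999784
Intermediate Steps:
x = 57514 (x = 149*386 = 57514)
O(h) = -21
(72548 + x)*(61953 + O(-2)) = (72548 + 57514)*(61953 - 21) = 130062*61932 = 8054999784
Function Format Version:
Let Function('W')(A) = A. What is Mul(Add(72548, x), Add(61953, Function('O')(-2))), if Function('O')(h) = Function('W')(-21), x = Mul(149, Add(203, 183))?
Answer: 8054999784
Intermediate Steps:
x = 57514 (x = Mul(149, 386) = 57514)
Function('O')(h) = -21
Mul(Add(72548, x), Add(61953, Function('O')(-2))) = Mul(Add(72548, 57514), Add(61953, -21)) = Mul(130062, 61932) = 8054999784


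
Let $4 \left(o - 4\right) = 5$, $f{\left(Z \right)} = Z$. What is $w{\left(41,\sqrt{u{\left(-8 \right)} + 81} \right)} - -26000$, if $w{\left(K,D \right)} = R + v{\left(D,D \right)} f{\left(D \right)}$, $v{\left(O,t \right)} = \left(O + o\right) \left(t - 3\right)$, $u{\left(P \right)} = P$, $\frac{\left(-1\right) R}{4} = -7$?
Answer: $\frac{104769}{4} + \frac{229 \sqrt{73}}{4} \approx 26681.0$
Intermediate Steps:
$R = 28$ ($R = \left(-4\right) \left(-7\right) = 28$)
$o = \frac{21}{4}$ ($o = 4 + \frac{1}{4} \cdot 5 = 4 + \frac{5}{4} = \frac{21}{4} \approx 5.25$)
$v{\left(O,t \right)} = \left(-3 + t\right) \left(\frac{21}{4} + O\right)$ ($v{\left(O,t \right)} = \left(O + \frac{21}{4}\right) \left(t - 3\right) = \left(\frac{21}{4} + O\right) \left(-3 + t\right) = \left(-3 + t\right) \left(\frac{21}{4} + O\right)$)
$w{\left(K,D \right)} = 28 + D \left(- \frac{63}{4} + D^{2} + \frac{9 D}{4}\right)$ ($w{\left(K,D \right)} = 28 + \left(- \frac{63}{4} - 3 D + \frac{21 D}{4} + D D\right) D = 28 + \left(- \frac{63}{4} - 3 D + \frac{21 D}{4} + D^{2}\right) D = 28 + \left(- \frac{63}{4} + D^{2} + \frac{9 D}{4}\right) D = 28 + D \left(- \frac{63}{4} + D^{2} + \frac{9 D}{4}\right)$)
$w{\left(41,\sqrt{u{\left(-8 \right)} + 81} \right)} - -26000 = \left(28 + \frac{\sqrt{-8 + 81} \left(-63 + 4 \left(\sqrt{-8 + 81}\right)^{2} + 9 \sqrt{-8 + 81}\right)}{4}\right) - -26000 = \left(28 + \frac{\sqrt{73} \left(-63 + 4 \left(\sqrt{73}\right)^{2} + 9 \sqrt{73}\right)}{4}\right) + 26000 = \left(28 + \frac{\sqrt{73} \left(-63 + 4 \cdot 73 + 9 \sqrt{73}\right)}{4}\right) + 26000 = \left(28 + \frac{\sqrt{73} \left(-63 + 292 + 9 \sqrt{73}\right)}{4}\right) + 26000 = \left(28 + \frac{\sqrt{73} \left(229 + 9 \sqrt{73}\right)}{4}\right) + 26000 = 26028 + \frac{\sqrt{73} \left(229 + 9 \sqrt{73}\right)}{4}$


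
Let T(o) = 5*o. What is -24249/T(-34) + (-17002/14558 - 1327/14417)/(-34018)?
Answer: 43283198391099413/303441041524790 ≈ 142.64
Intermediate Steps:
-24249/T(-34) + (-17002/14558 - 1327/14417)/(-34018) = -24249/(5*(-34)) + (-17002/14558 - 1327/14417)/(-34018) = -24249/(-170) + (-17002*1/14558 - 1327*1/14417)*(-1/34018) = -24249*(-1/170) + (-8501/7279 - 1327/14417)*(-1/34018) = 24249/170 - 132218150/104941343*(-1/34018) = 24249/170 + 66109075/1784947303087 = 43283198391099413/303441041524790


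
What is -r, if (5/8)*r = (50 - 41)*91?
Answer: -6552/5 ≈ -1310.4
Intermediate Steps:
r = 6552/5 (r = 8*((50 - 41)*91)/5 = 8*(9*91)/5 = (8/5)*819 = 6552/5 ≈ 1310.4)
-r = -1*6552/5 = -6552/5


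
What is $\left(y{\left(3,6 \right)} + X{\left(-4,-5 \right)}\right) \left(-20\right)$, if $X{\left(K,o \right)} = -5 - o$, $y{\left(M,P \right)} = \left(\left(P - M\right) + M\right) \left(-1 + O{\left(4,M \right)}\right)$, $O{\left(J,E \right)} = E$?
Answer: $-240$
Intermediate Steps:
$y{\left(M,P \right)} = P \left(-1 + M\right)$ ($y{\left(M,P \right)} = \left(\left(P - M\right) + M\right) \left(-1 + M\right) = P \left(-1 + M\right)$)
$\left(y{\left(3,6 \right)} + X{\left(-4,-5 \right)}\right) \left(-20\right) = \left(6 \left(-1 + 3\right) - 0\right) \left(-20\right) = \left(6 \cdot 2 + \left(-5 + 5\right)\right) \left(-20\right) = \left(12 + 0\right) \left(-20\right) = 12 \left(-20\right) = -240$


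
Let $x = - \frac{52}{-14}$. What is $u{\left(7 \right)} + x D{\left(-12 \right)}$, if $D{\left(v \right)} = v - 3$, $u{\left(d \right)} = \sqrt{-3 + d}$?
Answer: $- \frac{376}{7} \approx -53.714$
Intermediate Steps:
$x = \frac{26}{7}$ ($x = \left(-52\right) \left(- \frac{1}{14}\right) = \frac{26}{7} \approx 3.7143$)
$D{\left(v \right)} = -3 + v$
$u{\left(7 \right)} + x D{\left(-12 \right)} = \sqrt{-3 + 7} + \frac{26 \left(-3 - 12\right)}{7} = \sqrt{4} + \frac{26}{7} \left(-15\right) = 2 - \frac{390}{7} = - \frac{376}{7}$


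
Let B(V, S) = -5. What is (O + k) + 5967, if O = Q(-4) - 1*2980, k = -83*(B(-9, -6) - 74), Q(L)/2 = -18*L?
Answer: 9688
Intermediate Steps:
Q(L) = -36*L (Q(L) = 2*(-18*L) = -36*L)
k = 6557 (k = -83*(-5 - 74) = -83*(-79) = 6557)
O = -2836 (O = -36*(-4) - 1*2980 = 144 - 2980 = -2836)
(O + k) + 5967 = (-2836 + 6557) + 5967 = 3721 + 5967 = 9688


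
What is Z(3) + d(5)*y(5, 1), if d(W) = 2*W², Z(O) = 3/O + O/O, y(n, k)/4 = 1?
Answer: 202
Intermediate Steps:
y(n, k) = 4 (y(n, k) = 4*1 = 4)
Z(O) = 1 + 3/O (Z(O) = 3/O + 1 = 1 + 3/O)
Z(3) + d(5)*y(5, 1) = (3 + 3)/3 + (2*5²)*4 = (⅓)*6 + (2*25)*4 = 2 + 50*4 = 2 + 200 = 202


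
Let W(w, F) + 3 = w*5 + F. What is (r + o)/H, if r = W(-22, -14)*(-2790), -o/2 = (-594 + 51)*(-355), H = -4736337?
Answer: 10400/1578779 ≈ 0.0065874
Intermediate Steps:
W(w, F) = -3 + F + 5*w (W(w, F) = -3 + (w*5 + F) = -3 + (5*w + F) = -3 + (F + 5*w) = -3 + F + 5*w)
o = -385530 (o = -2*(-594 + 51)*(-355) = -(-1086)*(-355) = -2*192765 = -385530)
r = 354330 (r = (-3 - 14 + 5*(-22))*(-2790) = (-3 - 14 - 110)*(-2790) = -127*(-2790) = 354330)
(r + o)/H = (354330 - 385530)/(-4736337) = -31200*(-1/4736337) = 10400/1578779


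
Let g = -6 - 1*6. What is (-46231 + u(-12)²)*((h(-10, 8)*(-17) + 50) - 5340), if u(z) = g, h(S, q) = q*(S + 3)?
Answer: 199925406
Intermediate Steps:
h(S, q) = q*(3 + S)
g = -12 (g = -6 - 6 = -12)
u(z) = -12
(-46231 + u(-12)²)*((h(-10, 8)*(-17) + 50) - 5340) = (-46231 + (-12)²)*(((8*(3 - 10))*(-17) + 50) - 5340) = (-46231 + 144)*(((8*(-7))*(-17) + 50) - 5340) = -46087*((-56*(-17) + 50) - 5340) = -46087*((952 + 50) - 5340) = -46087*(1002 - 5340) = -46087*(-4338) = 199925406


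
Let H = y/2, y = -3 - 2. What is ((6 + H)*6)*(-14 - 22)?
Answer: -756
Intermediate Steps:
y = -5
H = -5/2 ≈ -2.5000
((6 + H)*6)*(-14 - 22) = ((6 - 5/2)*6)*(-14 - 22) = ((7/2)*6)*(-36) = 21*(-36) = -756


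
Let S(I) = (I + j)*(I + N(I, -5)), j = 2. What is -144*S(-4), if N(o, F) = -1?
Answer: -1440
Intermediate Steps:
S(I) = (-1 + I)*(2 + I) (S(I) = (I + 2)*(I - 1) = (2 + I)*(-1 + I) = (-1 + I)*(2 + I))
-144*S(-4) = -144*(-2 - 4 + (-4)²) = -144*(-2 - 4 + 16) = -144*10 = -1440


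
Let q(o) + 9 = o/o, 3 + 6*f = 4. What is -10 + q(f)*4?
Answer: -42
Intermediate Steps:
f = ⅙ (f = -½ + (⅙)*4 = -½ + ⅔ = ⅙ ≈ 0.16667)
q(o) = -8 (q(o) = -9 + o/o = -9 + 1 = -8)
-10 + q(f)*4 = -10 - 8*4 = -10 - 32 = -42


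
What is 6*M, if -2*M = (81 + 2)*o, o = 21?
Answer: -5229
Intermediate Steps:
M = -1743/2 (M = -(81 + 2)*21/2 = -83*21/2 = -½*1743 = -1743/2 ≈ -871.50)
6*M = 6*(-1743/2) = -5229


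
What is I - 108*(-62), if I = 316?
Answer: 7012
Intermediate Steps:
I - 108*(-62) = 316 - 108*(-62) = 316 + 6696 = 7012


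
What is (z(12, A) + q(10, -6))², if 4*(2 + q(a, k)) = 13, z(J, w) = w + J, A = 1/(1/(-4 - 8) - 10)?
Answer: 40513225/234256 ≈ 172.94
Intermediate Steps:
A = -12/121 (A = 1/(1/(-12) - 10) = 1/(-1/12 - 10) = 1/(-121/12) = -12/121 ≈ -0.099174)
z(J, w) = J + w
q(a, k) = 5/4 (q(a, k) = -2 + (¼)*13 = -2 + 13/4 = 5/4)
(z(12, A) + q(10, -6))² = ((12 - 12/121) + 5/4)² = (1440/121 + 5/4)² = (6365/484)² = 40513225/234256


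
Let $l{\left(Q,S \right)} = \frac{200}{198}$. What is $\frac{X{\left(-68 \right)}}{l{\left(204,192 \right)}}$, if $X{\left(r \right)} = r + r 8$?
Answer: $- \frac{15147}{25} \approx -605.88$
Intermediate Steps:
$l{\left(Q,S \right)} = \frac{100}{99}$ ($l{\left(Q,S \right)} = 200 \cdot \frac{1}{198} = \frac{100}{99}$)
$X{\left(r \right)} = 9 r$ ($X{\left(r \right)} = r + 8 r = 9 r$)
$\frac{X{\left(-68 \right)}}{l{\left(204,192 \right)}} = \frac{9 \left(-68\right)}{\frac{100}{99}} = \left(-612\right) \frac{99}{100} = - \frac{15147}{25}$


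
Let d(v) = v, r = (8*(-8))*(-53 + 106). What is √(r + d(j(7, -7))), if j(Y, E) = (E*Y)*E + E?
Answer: 4*I*√191 ≈ 55.281*I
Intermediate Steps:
r = -3392 (r = -64*53 = -3392)
j(Y, E) = E + Y*E² (j(Y, E) = Y*E² + E = E + Y*E²)
√(r + d(j(7, -7))) = √(-3392 - 7*(1 - 7*7)) = √(-3392 - 7*(1 - 49)) = √(-3392 - 7*(-48)) = √(-3392 + 336) = √(-3056) = 4*I*√191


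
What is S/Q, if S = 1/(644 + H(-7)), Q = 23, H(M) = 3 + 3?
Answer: 1/14950 ≈ 6.6890e-5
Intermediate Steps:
H(M) = 6
S = 1/650 (S = 1/(644 + 6) = 1/650 ≈ 0.0015385)
S/Q = (1/650)/23 = (1/650)*(1/23) = 1/14950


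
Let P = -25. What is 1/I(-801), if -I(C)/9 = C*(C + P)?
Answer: -1/5954634 ≈ -1.6794e-7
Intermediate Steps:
I(C) = -9*C*(-25 + C) (I(C) = -9*C*(C - 25) = -9*C*(-25 + C))
1/I(-801) = 1/(9*(-801)*(25 - 1*(-801))) = 1/(9*(-801)*(25 + 801)) = 1/(9*(-801)*826) = 1/(-5954634) = -1/5954634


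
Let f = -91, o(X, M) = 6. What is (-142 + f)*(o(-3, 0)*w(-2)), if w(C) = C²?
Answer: -5592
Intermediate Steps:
(-142 + f)*(o(-3, 0)*w(-2)) = (-142 - 91)*(6*(-2)²) = -1398*4 = -233*24 = -5592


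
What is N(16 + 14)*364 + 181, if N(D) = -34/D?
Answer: -3473/15 ≈ -231.53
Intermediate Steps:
N(16 + 14)*364 + 181 = -34/(16 + 14)*364 + 181 = -34/30*364 + 181 = -34*1/30*364 + 181 = -17/15*364 + 181 = -6188/15 + 181 = -3473/15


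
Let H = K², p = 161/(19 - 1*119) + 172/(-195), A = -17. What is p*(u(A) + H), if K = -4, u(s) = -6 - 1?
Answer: -29157/1300 ≈ -22.428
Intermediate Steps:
u(s) = -7
p = -9719/3900 (p = 161/(19 - 119) + 172*(-1/195) = 161/(-100) - 172/195 = 161*(-1/100) - 172/195 = -161/100 - 172/195 = -9719/3900 ≈ -2.4921)
H = 16 (H = (-4)² = 16)
p*(u(A) + H) = -9719*(-7 + 16)/3900 = -9719/3900*9 = -29157/1300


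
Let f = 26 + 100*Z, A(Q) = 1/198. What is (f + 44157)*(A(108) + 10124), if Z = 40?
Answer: 32195125733/66 ≈ 4.8780e+8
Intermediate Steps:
A(Q) = 1/198
f = 4026 (f = 26 + 100*40 = 26 + 4000 = 4026)
(f + 44157)*(A(108) + 10124) = (4026 + 44157)*(1/198 + 10124) = 48183*(2004553/198) = 32195125733/66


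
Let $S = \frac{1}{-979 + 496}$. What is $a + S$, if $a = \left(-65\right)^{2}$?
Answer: $\frac{2040674}{483} \approx 4225.0$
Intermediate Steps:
$S = - \frac{1}{483}$ ($S = \frac{1}{-483} = - \frac{1}{483} \approx -0.0020704$)
$a = 4225$
$a + S = 4225 - \frac{1}{483} = \frac{2040674}{483}$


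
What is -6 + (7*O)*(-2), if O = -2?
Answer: 22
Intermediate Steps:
-6 + (7*O)*(-2) = -6 + (7*(-2))*(-2) = -6 - 14*(-2) = -6 + 28 = 22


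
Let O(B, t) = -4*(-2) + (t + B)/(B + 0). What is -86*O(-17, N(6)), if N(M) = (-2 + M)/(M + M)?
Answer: -39388/51 ≈ -772.31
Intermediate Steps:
N(M) = (-2 + M)/(2*M) (N(M) = (-2 + M)/((2*M)) = (-2 + M)*(1/(2*M)) = (-2 + M)/(2*M))
O(B, t) = 8 + (B + t)/B
-86*O(-17, N(6)) = -86*(9 + ((1/2)*(-2 + 6)/6)/(-17)) = -86*(9 + ((1/2)*(1/6)*4)*(-1/17)) = -86*(9 + (1/3)*(-1/17)) = -86*(9 - 1/51) = -86*458/51 = -39388/51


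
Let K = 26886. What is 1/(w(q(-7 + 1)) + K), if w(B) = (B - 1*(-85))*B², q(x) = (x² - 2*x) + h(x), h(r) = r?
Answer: 1/250914 ≈ 3.9854e-6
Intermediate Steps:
q(x) = x² - x (q(x) = (x² - 2*x) + x = x² - x)
w(B) = B²*(85 + B) (w(B) = (B + 85)*B² = (85 + B)*B² = B²*(85 + B))
1/(w(q(-7 + 1)) + K) = 1/(((-7 + 1)*(-1 + (-7 + 1)))²*(85 + (-7 + 1)*(-1 + (-7 + 1))) + 26886) = 1/((-6*(-1 - 6))²*(85 - 6*(-1 - 6)) + 26886) = 1/((-6*(-7))²*(85 - 6*(-7)) + 26886) = 1/(42²*(85 + 42) + 26886) = 1/(1764*127 + 26886) = 1/(224028 + 26886) = 1/250914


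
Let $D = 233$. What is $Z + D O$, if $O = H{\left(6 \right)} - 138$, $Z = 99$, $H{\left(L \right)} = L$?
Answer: $-30657$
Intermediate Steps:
$O = -132$ ($O = 6 - 138 = -132$)
$Z + D O = 99 + 233 \left(-132\right) = 99 - 30756 = -30657$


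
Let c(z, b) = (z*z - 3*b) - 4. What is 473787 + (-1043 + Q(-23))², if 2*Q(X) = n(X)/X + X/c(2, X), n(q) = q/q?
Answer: 7436820307/4761 ≈ 1.5620e+6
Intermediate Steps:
n(q) = 1
c(z, b) = -4 + z² - 3*b (c(z, b) = (z² - 3*b) - 4 = -4 + z² - 3*b)
Q(X) = -⅙ + 1/(2*X) (Q(X) = (1/X + X/(-4 + 2² - 3*X))/2 = (1/X + X/(-4 + 4 - 3*X))/2 = (1/X + X/((-3*X)))/2 = (1/X + X*(-1/(3*X)))/2 = (1/X - ⅓)/2 = (-⅓ + 1/X)/2 = -⅙ + 1/(2*X))
473787 + (-1043 + Q(-23))² = 473787 + (-1043 + (⅙)*(3 - 1*(-23))/(-23))² = 473787 + (-1043 + (⅙)*(-1/23)*(3 + 23))² = 473787 + (-1043 + (⅙)*(-1/23)*26)² = 473787 + (-1043 - 13/69)² = 473787 + (-71980/69)² = 473787 + 5181120400/4761 = 7436820307/4761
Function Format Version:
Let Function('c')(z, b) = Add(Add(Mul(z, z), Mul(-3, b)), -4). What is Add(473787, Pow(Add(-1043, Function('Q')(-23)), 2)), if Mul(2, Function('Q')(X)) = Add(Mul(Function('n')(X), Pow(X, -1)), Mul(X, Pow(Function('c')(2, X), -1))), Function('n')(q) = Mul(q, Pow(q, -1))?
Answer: Rational(7436820307, 4761) ≈ 1.5620e+6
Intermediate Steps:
Function('n')(q) = 1
Function('c')(z, b) = Add(-4, Pow(z, 2), Mul(-3, b)) (Function('c')(z, b) = Add(Add(Pow(z, 2), Mul(-3, b)), -4) = Add(-4, Pow(z, 2), Mul(-3, b)))
Function('Q')(X) = Add(Rational(-1, 6), Mul(Rational(1, 2), Pow(X, -1))) (Function('Q')(X) = Mul(Rational(1, 2), Add(Mul(1, Pow(X, -1)), Mul(X, Pow(Add(-4, Pow(2, 2), Mul(-3, X)), -1)))) = Mul(Rational(1, 2), Add(Pow(X, -1), Mul(X, Pow(Add(-4, 4, Mul(-3, X)), -1)))) = Mul(Rational(1, 2), Add(Pow(X, -1), Mul(X, Pow(Mul(-3, X), -1)))) = Mul(Rational(1, 2), Add(Pow(X, -1), Mul(X, Mul(Rational(-1, 3), Pow(X, -1))))) = Mul(Rational(1, 2), Add(Pow(X, -1), Rational(-1, 3))) = Mul(Rational(1, 2), Add(Rational(-1, 3), Pow(X, -1))) = Add(Rational(-1, 6), Mul(Rational(1, 2), Pow(X, -1))))
Add(473787, Pow(Add(-1043, Function('Q')(-23)), 2)) = Add(473787, Pow(Add(-1043, Mul(Rational(1, 6), Pow(-23, -1), Add(3, Mul(-1, -23)))), 2)) = Add(473787, Pow(Add(-1043, Mul(Rational(1, 6), Rational(-1, 23), Add(3, 23))), 2)) = Add(473787, Pow(Add(-1043, Mul(Rational(1, 6), Rational(-1, 23), 26)), 2)) = Add(473787, Pow(Add(-1043, Rational(-13, 69)), 2)) = Add(473787, Pow(Rational(-71980, 69), 2)) = Add(473787, Rational(5181120400, 4761)) = Rational(7436820307, 4761)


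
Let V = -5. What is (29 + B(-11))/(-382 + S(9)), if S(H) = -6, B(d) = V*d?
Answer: -21/97 ≈ -0.21649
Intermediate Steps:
B(d) = -5*d
(29 + B(-11))/(-382 + S(9)) = (29 - 5*(-11))/(-382 - 6) = (29 + 55)/(-388) = 84*(-1/388) = -21/97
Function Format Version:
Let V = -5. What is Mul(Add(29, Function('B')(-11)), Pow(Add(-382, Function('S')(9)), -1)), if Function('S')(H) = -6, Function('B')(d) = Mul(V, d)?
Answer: Rational(-21, 97) ≈ -0.21649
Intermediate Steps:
Function('B')(d) = Mul(-5, d)
Mul(Add(29, Function('B')(-11)), Pow(Add(-382, Function('S')(9)), -1)) = Mul(Add(29, Mul(-5, -11)), Pow(Add(-382, -6), -1)) = Mul(Add(29, 55), Pow(-388, -1)) = Mul(84, Rational(-1, 388)) = Rational(-21, 97)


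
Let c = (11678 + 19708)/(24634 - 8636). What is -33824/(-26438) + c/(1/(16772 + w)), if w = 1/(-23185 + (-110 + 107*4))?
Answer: 79563798220563037/2417928705127 ≈ 32906.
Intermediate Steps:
w = -1/22867 (w = 1/(-23185 + (-110 + 428)) = 1/(-23185 + 318) = 1/(-22867) = -1/22867 ≈ -4.3731e-5)
c = 15693/7999 (c = 31386/15998 = 31386*(1/15998) = 15693/7999 ≈ 1.9619)
-33824/(-26438) + c/(1/(16772 + w)) = -33824/(-26438) + 15693/(7999*(1/(16772 - 1/22867))) = -33824*(-1/26438) + 15693/(7999*(1/(383525323/22867))) = 16912/13219 + 15693/(7999*(22867/383525323)) = 16912/13219 + (15693/7999)*(383525323/22867) = 16912/13219 + 6018662893839/182913133 = 79563798220563037/2417928705127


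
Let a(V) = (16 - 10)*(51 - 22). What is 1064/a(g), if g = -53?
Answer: 532/87 ≈ 6.1149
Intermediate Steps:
a(V) = 174 (a(V) = 6*29 = 174)
1064/a(g) = 1064/174 = 1064*(1/174) = 532/87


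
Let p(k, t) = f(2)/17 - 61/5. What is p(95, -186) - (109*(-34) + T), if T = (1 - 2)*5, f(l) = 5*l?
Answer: 314448/85 ≈ 3699.4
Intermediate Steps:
T = -5 (T = -1*5 = -5)
p(k, t) = -987/85 (p(k, t) = (5*2)/17 - 61/5 = 10*(1/17) - 61*⅕ = 10/17 - 61/5 = -987/85)
p(95, -186) - (109*(-34) + T) = -987/85 - (109*(-34) - 5) = -987/85 - (-3706 - 5) = -987/85 - 1*(-3711) = -987/85 + 3711 = 314448/85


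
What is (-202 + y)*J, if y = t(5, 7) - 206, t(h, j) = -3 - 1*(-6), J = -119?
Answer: 48195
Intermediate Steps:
t(h, j) = 3 (t(h, j) = -3 + 6 = 3)
y = -203 (y = 3 - 206 = -203)
(-202 + y)*J = (-202 - 203)*(-119) = -405*(-119) = 48195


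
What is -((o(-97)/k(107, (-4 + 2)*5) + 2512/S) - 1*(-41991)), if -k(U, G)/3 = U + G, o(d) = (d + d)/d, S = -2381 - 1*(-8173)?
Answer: -4423460885/105342 ≈ -41991.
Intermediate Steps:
S = 5792 (S = -2381 + 8173 = 5792)
o(d) = 2 (o(d) = (2*d)/d = 2)
k(U, G) = -3*G - 3*U (k(U, G) = -3*(U + G) = -3*(G + U) = -3*G - 3*U)
-((o(-97)/k(107, (-4 + 2)*5) + 2512/S) - 1*(-41991)) = -((2/(-3*(-4 + 2)*5 - 3*107) + 2512/5792) - 1*(-41991)) = -((2/(-(-6)*5 - 321) + 2512*(1/5792)) + 41991) = -((2/(-3*(-10) - 321) + 157/362) + 41991) = -((2/(30 - 321) + 157/362) + 41991) = -((2/(-291) + 157/362) + 41991) = -((2*(-1/291) + 157/362) + 41991) = -((-2/291 + 157/362) + 41991) = -(44963/105342 + 41991) = -1*4423460885/105342 = -4423460885/105342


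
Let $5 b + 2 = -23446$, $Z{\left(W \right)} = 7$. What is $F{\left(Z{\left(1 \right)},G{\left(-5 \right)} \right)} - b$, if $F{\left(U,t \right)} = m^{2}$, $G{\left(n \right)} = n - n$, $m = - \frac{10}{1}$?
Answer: $\frac{23948}{5} \approx 4789.6$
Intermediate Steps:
$m = -10$ ($m = \left(-10\right) 1 = -10$)
$b = - \frac{23448}{5}$ ($b = - \frac{2}{5} + \frac{1}{5} \left(-23446\right) = - \frac{2}{5} - \frac{23446}{5} = - \frac{23448}{5} \approx -4689.6$)
$G{\left(n \right)} = 0$
$F{\left(U,t \right)} = 100$ ($F{\left(U,t \right)} = \left(-10\right)^{2} = 100$)
$F{\left(Z{\left(1 \right)},G{\left(-5 \right)} \right)} - b = 100 - - \frac{23448}{5} = 100 + \frac{23448}{5} = \frac{23948}{5}$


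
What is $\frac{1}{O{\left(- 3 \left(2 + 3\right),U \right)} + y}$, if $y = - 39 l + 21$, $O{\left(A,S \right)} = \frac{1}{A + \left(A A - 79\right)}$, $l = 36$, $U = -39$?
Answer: $- \frac{131}{181172} \approx -0.00072307$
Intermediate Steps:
$O{\left(A,S \right)} = \frac{1}{-79 + A + A^{2}}$ ($O{\left(A,S \right)} = \frac{1}{A + \left(A^{2} - 79\right)} = \frac{1}{A + \left(-79 + A^{2}\right)} = \frac{1}{-79 + A + A^{2}}$)
$y = -1383$ ($y = \left(-39\right) 36 + 21 = -1404 + 21 = -1383$)
$\frac{1}{O{\left(- 3 \left(2 + 3\right),U \right)} + y} = \frac{1}{\frac{1}{-79 - 3 \left(2 + 3\right) + \left(- 3 \left(2 + 3\right)\right)^{2}} - 1383} = \frac{1}{\frac{1}{-79 - 15 + \left(\left(-3\right) 5\right)^{2}} - 1383} = \frac{1}{\frac{1}{-79 - 15 + \left(-15\right)^{2}} - 1383} = \frac{1}{\frac{1}{-79 - 15 + 225} - 1383} = \frac{1}{\frac{1}{131} - 1383} = \frac{1}{- \frac{181172}{131}} = - \frac{131}{181172}$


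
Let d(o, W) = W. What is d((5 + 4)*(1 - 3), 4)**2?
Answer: 16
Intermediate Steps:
d((5 + 4)*(1 - 3), 4)**2 = 4**2 = 16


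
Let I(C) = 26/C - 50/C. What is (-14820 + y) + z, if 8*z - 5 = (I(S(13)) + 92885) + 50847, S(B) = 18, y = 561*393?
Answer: 5366879/24 ≈ 2.2362e+5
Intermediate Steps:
y = 220473
I(C) = -24/C
z = 431207/24 (z = 5/8 + ((-24/18 + 92885) + 50847)/8 = 5/8 + ((-24*1/18 + 92885) + 50847)/8 = 5/8 + ((-4/3 + 92885) + 50847)/8 = 5/8 + (278651/3 + 50847)/8 = 5/8 + (⅛)*(431192/3) = 5/8 + 53899/3 = 431207/24 ≈ 17967.)
(-14820 + y) + z = (-14820 + 220473) + 431207/24 = 205653 + 431207/24 = 5366879/24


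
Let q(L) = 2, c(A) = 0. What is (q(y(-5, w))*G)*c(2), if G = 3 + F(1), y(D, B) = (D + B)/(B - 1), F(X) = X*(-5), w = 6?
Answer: 0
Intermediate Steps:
F(X) = -5*X
y(D, B) = (B + D)/(-1 + B)
G = -2 (G = 3 - 5*1 = 3 - 5 = -2)
(q(y(-5, w))*G)*c(2) = (2*(-2))*0 = -4*0 = 0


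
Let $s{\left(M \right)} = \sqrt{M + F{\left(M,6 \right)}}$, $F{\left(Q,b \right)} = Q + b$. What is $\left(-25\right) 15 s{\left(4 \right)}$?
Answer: $- 375 \sqrt{14} \approx -1403.1$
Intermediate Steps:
$s{\left(M \right)} = \sqrt{6 + 2 M}$ ($s{\left(M \right)} = \sqrt{M + \left(M + 6\right)} = \sqrt{M + \left(6 + M\right)} = \sqrt{6 + 2 M}$)
$\left(-25\right) 15 s{\left(4 \right)} = \left(-25\right) 15 \sqrt{6 + 2 \cdot 4} = - 375 \sqrt{6 + 8} = - 375 \sqrt{14}$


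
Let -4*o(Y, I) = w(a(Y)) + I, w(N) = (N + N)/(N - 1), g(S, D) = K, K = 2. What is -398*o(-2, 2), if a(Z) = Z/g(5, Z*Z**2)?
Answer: 597/2 ≈ 298.50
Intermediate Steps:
g(S, D) = 2
a(Z) = Z/2
w(N) = 2*N/(-1 + N) (w(N) = (2*N)/(-1 + N) = 2*N/(-1 + N))
o(Y, I) = -I/4 - Y/(4*(-1 + Y/2)) (o(Y, I) = -(2*(Y/2)/(-1 + Y/2) + I)/4 = -(Y/(-1 + Y/2) + I)/4 = -(I + Y/(-1 + Y/2))/4 = -I/4 - Y/(4*(-1 + Y/2)))
-398*o(-2, 2) = -199*(-2*(-2) - 1*2*(-2 - 2))/(2*(-2 - 2)) = -199*(4 - 1*2*(-4))/(2*(-4)) = -199*(-1)*(4 + 8)/(2*4) = -199*(-1)*12/(2*4) = -398*(-3/4) = 597/2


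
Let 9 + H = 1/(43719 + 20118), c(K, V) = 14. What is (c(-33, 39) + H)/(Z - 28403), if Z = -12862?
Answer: -45598/376319115 ≈ -0.00012117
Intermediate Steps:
H = -574532/63837 (H = -9 + 1/(43719 + 20118) = -9 + 1/63837 = -574532/63837 ≈ -9.0000)
(c(-33, 39) + H)/(Z - 28403) = (14 - 574532/63837)/(-12862 - 28403) = (319186/63837)/(-41265) = (319186/63837)*(-1/41265) = -45598/376319115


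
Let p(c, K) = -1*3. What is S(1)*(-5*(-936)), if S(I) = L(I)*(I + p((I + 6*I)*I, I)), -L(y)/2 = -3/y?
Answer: -56160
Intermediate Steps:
L(y) = 6/y (L(y) = -(-6)/y = 6/y)
p(c, K) = -3
S(I) = 6*(-3 + I)/I (S(I) = (6/I)*(I - 3) = (6/I)*(-3 + I) = 6*(-3 + I)/I)
S(1)*(-5*(-936)) = (6 - 18/1)*(-5*(-936)) = (6 - 18*1)*4680 = (6 - 18)*4680 = -12*4680 = -56160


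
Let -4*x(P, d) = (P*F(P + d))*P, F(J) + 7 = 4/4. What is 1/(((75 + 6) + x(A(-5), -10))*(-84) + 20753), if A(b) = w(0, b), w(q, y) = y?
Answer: 1/10799 ≈ 9.2601e-5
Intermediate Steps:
F(J) = -6 (F(J) = -7 + 4/4 = -7 + 4*(¼) = -7 + 1 = -6)
A(b) = b
x(P, d) = 3*P²/2 (x(P, d) = -P*(-6)*P/4 = -(-6*P)*P/4 = -(-3)*P²/2 = 3*P²/2)
1/(((75 + 6) + x(A(-5), -10))*(-84) + 20753) = 1/(((75 + 6) + (3/2)*(-5)²)*(-84) + 20753) = 1/((81 + (3/2)*25)*(-84) + 20753) = 1/((81 + 75/2)*(-84) + 20753) = 1/((237/2)*(-84) + 20753) = 1/(-9954 + 20753) = 1/10799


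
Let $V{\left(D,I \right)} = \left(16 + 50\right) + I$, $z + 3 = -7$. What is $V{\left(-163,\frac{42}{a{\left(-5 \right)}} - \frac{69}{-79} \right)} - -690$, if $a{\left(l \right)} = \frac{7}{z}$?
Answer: $\frac{55053}{79} \approx 696.87$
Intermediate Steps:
$z = -10$ ($z = -3 - 7 = -10$)
$a{\left(l \right)} = - \frac{7}{10}$ ($a{\left(l \right)} = \frac{7}{-10} = 7 \left(- \frac{1}{10}\right) = - \frac{7}{10}$)
$V{\left(D,I \right)} = 66 + I$
$V{\left(-163,\frac{42}{a{\left(-5 \right)}} - \frac{69}{-79} \right)} - -690 = \left(66 + \left(\frac{42}{- \frac{7}{10}} - \frac{69}{-79}\right)\right) - -690 = \left(66 + \left(42 \left(- \frac{10}{7}\right) - - \frac{69}{79}\right)\right) + 690 = \left(66 + \left(-60 + \frac{69}{79}\right)\right) + 690 = \left(66 - \frac{4671}{79}\right) + 690 = \frac{543}{79} + 690 = \frac{55053}{79}$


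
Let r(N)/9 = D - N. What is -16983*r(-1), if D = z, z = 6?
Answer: -1069929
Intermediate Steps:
D = 6
r(N) = 54 - 9*N (r(N) = 9*(6 - N) = 54 - 9*N)
-16983*r(-1) = -16983*(54 - 9*(-1)) = -16983*(54 + 9) = -16983*63 = -1069929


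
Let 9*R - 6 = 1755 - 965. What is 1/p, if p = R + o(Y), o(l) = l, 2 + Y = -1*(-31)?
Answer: 9/1057 ≈ 0.0085147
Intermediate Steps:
Y = 29 (Y = -2 - 1*(-31) = -2 + 31 = 29)
R = 796/9 (R = ⅔ + (1755 - 965)/9 = ⅔ + (⅑)*790 = ⅔ + 790/9 = 796/9 ≈ 88.444)
p = 1057/9 (p = 796/9 + 29 = 1057/9 ≈ 117.44)
1/p = 1/(1057/9) = 9/1057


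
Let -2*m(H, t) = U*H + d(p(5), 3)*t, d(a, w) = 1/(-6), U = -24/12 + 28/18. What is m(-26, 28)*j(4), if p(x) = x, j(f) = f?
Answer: -124/9 ≈ -13.778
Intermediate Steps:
U = -4/9 (U = -24*1/12 + 28*(1/18) = -2 + 14/9 = -4/9 ≈ -0.44444)
d(a, w) = -1/6
m(H, t) = t/12 + 2*H/9 (m(H, t) = -(-4*H/9 - t/6)/2 = t/12 + 2*H/9)
m(-26, 28)*j(4) = ((1/12)*28 + (2/9)*(-26))*4 = (7/3 - 52/9)*4 = -31/9*4 = -124/9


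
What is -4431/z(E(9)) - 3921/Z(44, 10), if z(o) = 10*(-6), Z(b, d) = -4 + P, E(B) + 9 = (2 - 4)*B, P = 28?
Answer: -3581/40 ≈ -89.525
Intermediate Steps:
E(B) = -9 - 2*B (E(B) = -9 + (2 - 4)*B = -9 - 2*B)
Z(b, d) = 24 (Z(b, d) = -4 + 28 = 24)
z(o) = -60
-4431/z(E(9)) - 3921/Z(44, 10) = -4431/(-60) - 3921/24 = -4431*(-1/60) - 3921*1/24 = 1477/20 - 1307/8 = -3581/40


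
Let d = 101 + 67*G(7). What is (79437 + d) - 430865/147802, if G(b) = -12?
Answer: 11636611803/147802 ≈ 78731.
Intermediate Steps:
d = -703 (d = 101 + 67*(-12) = 101 - 804 = -703)
(79437 + d) - 430865/147802 = (79437 - 703) - 430865/147802 = 78734 - 430865*1/147802 = 78734 - 430865/147802 = 11636611803/147802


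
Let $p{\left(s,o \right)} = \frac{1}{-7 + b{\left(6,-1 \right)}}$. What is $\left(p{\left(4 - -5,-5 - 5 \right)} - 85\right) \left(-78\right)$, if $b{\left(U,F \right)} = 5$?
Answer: $6669$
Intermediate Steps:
$p{\left(s,o \right)} = - \frac{1}{2}$ ($p{\left(s,o \right)} = \frac{1}{-7 + 5} = \frac{1}{-2} = - \frac{1}{2}$)
$\left(p{\left(4 - -5,-5 - 5 \right)} - 85\right) \left(-78\right) = \left(- \frac{1}{2} - 85\right) \left(-78\right) = \left(- \frac{171}{2}\right) \left(-78\right) = 6669$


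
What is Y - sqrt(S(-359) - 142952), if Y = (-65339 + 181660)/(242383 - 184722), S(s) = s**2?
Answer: 116321/57661 - I*sqrt(14071) ≈ 2.0173 - 118.62*I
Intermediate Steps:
Y = 116321/57661 ≈ 2.0173
Y - sqrt(S(-359) - 142952) = 116321/57661 - sqrt((-359)**2 - 142952) = 116321/57661 - sqrt(128881 - 142952) = 116321/57661 - sqrt(-14071) = 116321/57661 - I*sqrt(14071)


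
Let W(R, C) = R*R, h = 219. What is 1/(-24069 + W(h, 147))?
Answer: 1/23892 ≈ 4.1855e-5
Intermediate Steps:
W(R, C) = R**2
1/(-24069 + W(h, 147)) = 1/(-24069 + 219**2) = 1/(-24069 + 47961) = 1/23892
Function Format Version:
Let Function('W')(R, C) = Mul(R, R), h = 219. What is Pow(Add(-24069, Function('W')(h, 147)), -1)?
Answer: Rational(1, 23892) ≈ 4.1855e-5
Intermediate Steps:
Function('W')(R, C) = Pow(R, 2)
Pow(Add(-24069, Function('W')(h, 147)), -1) = Pow(Add(-24069, Pow(219, 2)), -1) = Pow(Add(-24069, 47961), -1) = Pow(23892, -1) = Rational(1, 23892)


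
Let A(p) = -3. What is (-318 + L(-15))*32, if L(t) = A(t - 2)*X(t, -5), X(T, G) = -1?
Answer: -10080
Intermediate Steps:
L(t) = 3 (L(t) = -3*(-1) = 3)
(-318 + L(-15))*32 = (-318 + 3)*32 = -315*32 = -10080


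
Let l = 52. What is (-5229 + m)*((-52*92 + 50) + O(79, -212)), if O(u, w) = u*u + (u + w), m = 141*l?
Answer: 2889522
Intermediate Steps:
m = 7332 (m = 141*52 = 7332)
O(u, w) = u + w + u² (O(u, w) = u² + (u + w) = u + w + u²)
(-5229 + m)*((-52*92 + 50) + O(79, -212)) = (-5229 + 7332)*((-52*92 + 50) + (79 - 212 + 79²)) = 2103*((-4784 + 50) + (79 - 212 + 6241)) = 2103*(-4734 + 6108) = 2103*1374 = 2889522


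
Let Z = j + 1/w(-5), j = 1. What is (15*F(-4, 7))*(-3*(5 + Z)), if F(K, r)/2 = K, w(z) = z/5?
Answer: 1800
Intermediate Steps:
w(z) = z/5 (w(z) = z*(⅕) = z/5)
F(K, r) = 2*K
Z = 0 (Z = 1 + 1/((⅕)*(-5)) = 1 + 1/(-1) = 1 - 1 = 0)
(15*F(-4, 7))*(-3*(5 + Z)) = (15*(2*(-4)))*(-3*(5 + 0)) = (15*(-8))*(-3*5) = -120*(-15) = 1800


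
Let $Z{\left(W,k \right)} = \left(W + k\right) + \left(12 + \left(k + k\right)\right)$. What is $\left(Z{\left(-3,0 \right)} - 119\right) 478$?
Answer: $-52580$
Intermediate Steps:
$Z{\left(W,k \right)} = 12 + W + 3 k$ ($Z{\left(W,k \right)} = \left(W + k\right) + \left(12 + 2 k\right) = 12 + W + 3 k$)
$\left(Z{\left(-3,0 \right)} - 119\right) 478 = \left(\left(12 - 3 + 3 \cdot 0\right) - 119\right) 478 = \left(\left(12 - 3 + 0\right) - 119\right) 478 = \left(9 - 119\right) 478 = \left(-110\right) 478 = -52580$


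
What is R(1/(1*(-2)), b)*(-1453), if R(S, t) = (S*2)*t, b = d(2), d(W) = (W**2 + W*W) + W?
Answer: 14530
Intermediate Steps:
d(W) = W + 2*W**2 (d(W) = (W**2 + W**2) + W = 2*W**2 + W = W + 2*W**2)
b = 10 (b = 2*(1 + 2*2) = 2*(1 + 4) = 2*5 = 10)
R(S, t) = 2*S*t (R(S, t) = (2*S)*t = 2*S*t)
R(1/(1*(-2)), b)*(-1453) = (2*10/(1*(-2)))*(-1453) = (2*10/(-2))*(-1453) = (2*(-1/2)*10)*(-1453) = -10*(-1453) = 14530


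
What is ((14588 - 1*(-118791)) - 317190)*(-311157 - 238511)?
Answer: 101035024748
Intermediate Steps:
((14588 - 1*(-118791)) - 317190)*(-311157 - 238511) = ((14588 + 118791) - 317190)*(-549668) = (133379 - 317190)*(-549668) = -183811*(-549668) = 101035024748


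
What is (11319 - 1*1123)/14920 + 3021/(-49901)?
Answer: 115929319/186130730 ≈ 0.62284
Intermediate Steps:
(11319 - 1*1123)/14920 + 3021/(-49901) = (11319 - 1123)*(1/14920) + 3021*(-1/49901) = 10196*(1/14920) - 3021/49901 = 2549/3730 - 3021/49901 = 115929319/186130730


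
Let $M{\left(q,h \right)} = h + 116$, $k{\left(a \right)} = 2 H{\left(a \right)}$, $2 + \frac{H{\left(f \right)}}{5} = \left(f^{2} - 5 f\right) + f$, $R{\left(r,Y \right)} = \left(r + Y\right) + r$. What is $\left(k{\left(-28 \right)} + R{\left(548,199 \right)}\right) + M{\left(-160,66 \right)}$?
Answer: $10417$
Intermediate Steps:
$R{\left(r,Y \right)} = Y + 2 r$ ($R{\left(r,Y \right)} = \left(Y + r\right) + r = Y + 2 r$)
$H{\left(f \right)} = -10 - 20 f + 5 f^{2}$ ($H{\left(f \right)} = -10 + 5 \left(\left(f^{2} - 5 f\right) + f\right) = -10 + 5 \left(f^{2} - 4 f\right) = -10 + \left(- 20 f + 5 f^{2}\right) = -10 - 20 f + 5 f^{2}$)
$k{\left(a \right)} = -20 - 40 a + 10 a^{2}$ ($k{\left(a \right)} = 2 \left(-10 - 20 a + 5 a^{2}\right) = -20 - 40 a + 10 a^{2}$)
$M{\left(q,h \right)} = 116 + h$
$\left(k{\left(-28 \right)} + R{\left(548,199 \right)}\right) + M{\left(-160,66 \right)} = \left(\left(-20 - -1120 + 10 \left(-28\right)^{2}\right) + \left(199 + 2 \cdot 548\right)\right) + \left(116 + 66\right) = \left(\left(-20 + 1120 + 10 \cdot 784\right) + \left(199 + 1096\right)\right) + 182 = \left(\left(-20 + 1120 + 7840\right) + 1295\right) + 182 = \left(8940 + 1295\right) + 182 = 10235 + 182 = 10417$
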